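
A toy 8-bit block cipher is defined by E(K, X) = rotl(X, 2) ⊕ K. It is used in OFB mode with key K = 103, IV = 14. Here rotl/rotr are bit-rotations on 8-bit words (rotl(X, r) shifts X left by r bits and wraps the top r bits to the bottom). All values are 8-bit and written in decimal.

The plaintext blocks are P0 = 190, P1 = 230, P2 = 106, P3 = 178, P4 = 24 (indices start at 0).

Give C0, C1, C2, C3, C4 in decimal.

C0 = 225, C1 = 252, C2 = 101, C3 = 233, C4 = 18

OFB encryption: S_i = E(K, S_{i−1}) with S_{−1} = IV; C_i = P_i ⊕ S_i.
C0: S = E(K, 14) = 95; 190 ⊕ 95 = 225.
C1: S = E(K, 95) = 26; 230 ⊕ 26 = 252.
C2: S = E(K, 26) = 15; 106 ⊕ 15 = 101.
C3: S = E(K, 15) = 91; 178 ⊕ 91 = 233.
C4: S = E(K, 91) = 10; 24 ⊕ 10 = 18.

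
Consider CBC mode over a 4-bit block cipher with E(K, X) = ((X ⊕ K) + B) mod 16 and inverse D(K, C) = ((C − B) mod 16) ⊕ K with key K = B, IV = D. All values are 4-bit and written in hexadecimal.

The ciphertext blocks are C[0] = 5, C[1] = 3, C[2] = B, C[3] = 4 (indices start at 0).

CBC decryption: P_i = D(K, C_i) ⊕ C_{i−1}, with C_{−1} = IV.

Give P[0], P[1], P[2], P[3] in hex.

P[0] = C, P[1] = 6, P[2] = 8, P[3] = 9

P[0]: D(K, 5) = 1; 1 ⊕ D = C.
P[1]: D(K, 3) = 3; 3 ⊕ 5 = 6.
P[2]: D(K, B) = B; B ⊕ 3 = 8.
P[3]: D(K, 4) = 2; 2 ⊕ B = 9.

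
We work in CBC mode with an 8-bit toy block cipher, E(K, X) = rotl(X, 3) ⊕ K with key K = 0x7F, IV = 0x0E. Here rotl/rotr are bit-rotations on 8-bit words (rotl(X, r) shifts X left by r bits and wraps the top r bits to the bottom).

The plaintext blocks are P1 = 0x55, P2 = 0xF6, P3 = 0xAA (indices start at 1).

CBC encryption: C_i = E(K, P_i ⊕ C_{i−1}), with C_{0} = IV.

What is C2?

C1: P1 ⊕ 0x0E = 0x5B; E(K, 0x5B) = 0xA5.
C2: P2 ⊕ 0xA5 = 0x53; E(K, 0x53) = 0xE5.

C2 = 0xE5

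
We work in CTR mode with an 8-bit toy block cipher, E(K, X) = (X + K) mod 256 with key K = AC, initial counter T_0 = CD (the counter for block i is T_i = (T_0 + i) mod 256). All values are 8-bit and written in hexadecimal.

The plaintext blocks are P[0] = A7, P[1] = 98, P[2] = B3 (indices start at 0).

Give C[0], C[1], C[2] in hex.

C[0] = DE, C[1] = E2, C[2] = C8

CTR encryption: S_i = E(K, T_i) where T_i is the counter for block i; C_i = P_i ⊕ S_i.
C[0]: T = CD, S = E(K, T) = 79; A7 ⊕ 79 = DE.
C[1]: T = CE, S = E(K, T) = 7A; 98 ⊕ 7A = E2.
C[2]: T = CF, S = E(K, T) = 7B; B3 ⊕ 7B = C8.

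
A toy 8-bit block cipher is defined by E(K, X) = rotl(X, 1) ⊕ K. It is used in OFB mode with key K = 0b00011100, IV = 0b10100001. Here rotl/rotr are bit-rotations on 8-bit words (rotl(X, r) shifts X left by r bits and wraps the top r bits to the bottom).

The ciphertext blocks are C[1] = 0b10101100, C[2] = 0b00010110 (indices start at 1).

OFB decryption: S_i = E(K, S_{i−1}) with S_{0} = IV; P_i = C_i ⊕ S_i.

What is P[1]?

P[1] = 0b11110011

P[1]: S = E(K, 0b10100001) = 0b01011111; 0b10101100 ⊕ 0b01011111 = 0b11110011.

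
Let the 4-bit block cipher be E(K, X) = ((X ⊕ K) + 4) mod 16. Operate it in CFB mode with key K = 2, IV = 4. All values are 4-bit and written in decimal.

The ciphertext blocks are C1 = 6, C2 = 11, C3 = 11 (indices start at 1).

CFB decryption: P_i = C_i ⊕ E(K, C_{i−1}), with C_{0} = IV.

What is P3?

P3 = 6

P3: E(K, 11) = 13; 11 ⊕ 13 = 6.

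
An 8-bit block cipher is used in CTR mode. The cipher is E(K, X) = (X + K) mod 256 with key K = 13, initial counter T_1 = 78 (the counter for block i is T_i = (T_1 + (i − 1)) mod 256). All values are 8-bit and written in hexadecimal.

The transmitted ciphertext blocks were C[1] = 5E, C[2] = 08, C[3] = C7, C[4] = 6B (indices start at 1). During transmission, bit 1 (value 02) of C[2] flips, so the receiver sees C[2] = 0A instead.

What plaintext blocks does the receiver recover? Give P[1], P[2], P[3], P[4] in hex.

P[1] = D5, P[2] = 86, P[3] = 4A, P[4] = E5

CTR decryption: S_i = E(K, T_i) where T_i is the counter for block i; P_i = C_i ⊕ S_i.
Only C[2] changed, to 0A. In CTR, a change in C_i flips the same bit in P_i only; the keystream is unaffected. Decrypting the received ciphertext:
P[1]: T = 78, S = E(K, T) = 8B; 5E ⊕ 8B = D5.
P[2]: T = 79, S = E(K, T) = 8C; 0A ⊕ 8C = 86.
P[3]: T = 7A, S = E(K, T) = 8D; C7 ⊕ 8D = 4A.
P[4]: T = 7B, S = E(K, T) = 8E; 6B ⊕ 8E = E5.
Blocks that differ from the original plaintext: P[2].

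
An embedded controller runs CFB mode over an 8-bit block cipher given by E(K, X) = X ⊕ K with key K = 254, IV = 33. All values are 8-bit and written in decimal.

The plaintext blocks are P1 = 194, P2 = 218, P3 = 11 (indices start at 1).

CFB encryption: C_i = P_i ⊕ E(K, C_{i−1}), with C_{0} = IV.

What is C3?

C3 = 204

C1: E(K, 33) = 223; 194 ⊕ 223 = 29.
C2: E(K, 29) = 227; 218 ⊕ 227 = 57.
C3: E(K, 57) = 199; 11 ⊕ 199 = 204.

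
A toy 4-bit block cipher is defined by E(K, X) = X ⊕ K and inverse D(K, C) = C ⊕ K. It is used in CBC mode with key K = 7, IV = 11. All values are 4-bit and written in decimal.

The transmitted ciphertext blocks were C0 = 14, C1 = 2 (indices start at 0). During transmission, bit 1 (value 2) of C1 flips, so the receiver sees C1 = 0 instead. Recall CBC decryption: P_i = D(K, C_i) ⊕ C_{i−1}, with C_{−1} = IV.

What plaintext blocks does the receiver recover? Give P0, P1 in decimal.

P0 = 2, P1 = 9

Only C1 changed, to 0. In CBC, a change in C_i garbles P_i and flips the same bit in P_{i+1}. Decrypting the received ciphertext:
P0: D(K, 14) = 9; 9 ⊕ 11 = 2.
P1: D(K, 0) = 7; 7 ⊕ 14 = 9.
Blocks that differ from the original plaintext: P1.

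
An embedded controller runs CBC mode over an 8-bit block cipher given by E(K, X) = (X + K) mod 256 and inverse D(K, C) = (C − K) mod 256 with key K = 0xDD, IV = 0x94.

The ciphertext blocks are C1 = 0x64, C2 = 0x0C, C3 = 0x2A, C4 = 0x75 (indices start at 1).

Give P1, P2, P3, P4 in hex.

P1 = 0x13, P2 = 0x4B, P3 = 0x41, P4 = 0xB2

CBC decryption: P_i = D(K, C_i) ⊕ C_{i−1}, with C_{0} = IV.
P1: D(K, 0x64) = 0x87; 0x87 ⊕ 0x94 = 0x13.
P2: D(K, 0x0C) = 0x2F; 0x2F ⊕ 0x64 = 0x4B.
P3: D(K, 0x2A) = 0x4D; 0x4D ⊕ 0x0C = 0x41.
P4: D(K, 0x75) = 0x98; 0x98 ⊕ 0x2A = 0xB2.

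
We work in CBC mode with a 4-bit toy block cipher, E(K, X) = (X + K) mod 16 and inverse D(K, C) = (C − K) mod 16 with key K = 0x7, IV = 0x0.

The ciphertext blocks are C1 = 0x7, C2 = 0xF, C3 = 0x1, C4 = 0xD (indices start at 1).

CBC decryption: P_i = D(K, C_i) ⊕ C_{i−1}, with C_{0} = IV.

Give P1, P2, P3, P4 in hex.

P1 = 0x0, P2 = 0xF, P3 = 0x5, P4 = 0x7

P1: D(K, 0x7) = 0x0; 0x0 ⊕ 0x0 = 0x0.
P2: D(K, 0xF) = 0x8; 0x8 ⊕ 0x7 = 0xF.
P3: D(K, 0x1) = 0xA; 0xA ⊕ 0xF = 0x5.
P4: D(K, 0xD) = 0x6; 0x6 ⊕ 0x1 = 0x7.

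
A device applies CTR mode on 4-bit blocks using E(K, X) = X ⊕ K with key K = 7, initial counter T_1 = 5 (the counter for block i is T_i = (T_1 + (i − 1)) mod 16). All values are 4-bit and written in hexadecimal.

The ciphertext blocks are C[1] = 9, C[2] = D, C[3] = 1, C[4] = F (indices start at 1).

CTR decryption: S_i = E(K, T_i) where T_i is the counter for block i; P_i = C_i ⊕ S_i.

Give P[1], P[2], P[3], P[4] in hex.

P[1]: T = 5, S = E(K, T) = 2; 9 ⊕ 2 = B.
P[2]: T = 6, S = E(K, T) = 1; D ⊕ 1 = C.
P[3]: T = 7, S = E(K, T) = 0; 1 ⊕ 0 = 1.
P[4]: T = 8, S = E(K, T) = F; F ⊕ F = 0.

P[1] = B, P[2] = C, P[3] = 1, P[4] = 0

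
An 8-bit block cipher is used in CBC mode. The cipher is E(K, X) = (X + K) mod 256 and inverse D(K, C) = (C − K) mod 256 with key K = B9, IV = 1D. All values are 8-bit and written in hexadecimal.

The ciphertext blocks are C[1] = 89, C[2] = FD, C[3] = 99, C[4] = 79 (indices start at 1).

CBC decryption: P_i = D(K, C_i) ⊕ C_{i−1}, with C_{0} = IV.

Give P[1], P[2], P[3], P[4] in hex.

P[1]: D(K, 89) = D0; D0 ⊕ 1D = CD.
P[2]: D(K, FD) = 44; 44 ⊕ 89 = CD.
P[3]: D(K, 99) = E0; E0 ⊕ FD = 1D.
P[4]: D(K, 79) = C0; C0 ⊕ 99 = 59.

P[1] = CD, P[2] = CD, P[3] = 1D, P[4] = 59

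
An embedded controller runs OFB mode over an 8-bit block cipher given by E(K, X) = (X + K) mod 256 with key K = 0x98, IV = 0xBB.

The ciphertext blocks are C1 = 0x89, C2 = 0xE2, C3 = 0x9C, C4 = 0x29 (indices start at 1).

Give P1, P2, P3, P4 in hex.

OFB decryption: S_i = E(K, S_{i−1}) with S_{0} = IV; P_i = C_i ⊕ S_i.
P1: S = E(K, 0xBB) = 0x53; 0x89 ⊕ 0x53 = 0xDA.
P2: S = E(K, 0x53) = 0xEB; 0xE2 ⊕ 0xEB = 0x09.
P3: S = E(K, 0xEB) = 0x83; 0x9C ⊕ 0x83 = 0x1F.
P4: S = E(K, 0x83) = 0x1B; 0x29 ⊕ 0x1B = 0x32.

P1 = 0xDA, P2 = 0x09, P3 = 0x1F, P4 = 0x32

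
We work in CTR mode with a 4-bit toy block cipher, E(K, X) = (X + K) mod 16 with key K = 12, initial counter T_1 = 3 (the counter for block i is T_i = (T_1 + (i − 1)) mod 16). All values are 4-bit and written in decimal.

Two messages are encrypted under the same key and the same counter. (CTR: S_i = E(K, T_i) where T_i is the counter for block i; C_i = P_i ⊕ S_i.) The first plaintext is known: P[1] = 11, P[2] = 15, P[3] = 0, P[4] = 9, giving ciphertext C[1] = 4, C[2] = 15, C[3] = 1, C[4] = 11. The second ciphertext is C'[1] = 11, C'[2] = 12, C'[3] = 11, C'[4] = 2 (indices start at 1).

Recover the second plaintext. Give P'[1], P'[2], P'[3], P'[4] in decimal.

In CTR with a reused counter, both messages share the same keystream S_i, so C_i ⊕ C'_i = P_i ⊕ P'_i and thus P'_i = P_i ⊕ C_i ⊕ C'_i.
P'[1]: 11 ⊕ 4 ⊕ 11 = 4.
P'[2]: 15 ⊕ 15 ⊕ 12 = 12.
P'[3]: 0 ⊕ 1 ⊕ 11 = 10.
P'[4]: 9 ⊕ 11 ⊕ 2 = 0.

P'[1] = 4, P'[2] = 12, P'[3] = 10, P'[4] = 0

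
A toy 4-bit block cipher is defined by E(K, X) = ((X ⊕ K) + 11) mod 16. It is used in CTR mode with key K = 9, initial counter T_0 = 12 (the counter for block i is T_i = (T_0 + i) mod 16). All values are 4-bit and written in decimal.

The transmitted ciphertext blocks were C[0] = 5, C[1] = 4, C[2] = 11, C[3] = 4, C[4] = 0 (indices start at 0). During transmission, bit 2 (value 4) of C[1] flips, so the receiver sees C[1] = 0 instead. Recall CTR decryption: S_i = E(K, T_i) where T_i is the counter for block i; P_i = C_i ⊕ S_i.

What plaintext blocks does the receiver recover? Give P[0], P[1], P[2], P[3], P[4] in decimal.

P[0] = 5, P[1] = 15, P[2] = 9, P[3] = 5, P[4] = 4

Only C[1] changed, to 0. In CTR, a change in C_i flips the same bit in P_i only; the keystream is unaffected. Decrypting the received ciphertext:
P[0]: T = 12, S = E(K, T) = 0; 5 ⊕ 0 = 5.
P[1]: T = 13, S = E(K, T) = 15; 0 ⊕ 15 = 15.
P[2]: T = 14, S = E(K, T) = 2; 11 ⊕ 2 = 9.
P[3]: T = 15, S = E(K, T) = 1; 4 ⊕ 1 = 5.
P[4]: T = 0, S = E(K, T) = 4; 0 ⊕ 4 = 4.
Blocks that differ from the original plaintext: P[1].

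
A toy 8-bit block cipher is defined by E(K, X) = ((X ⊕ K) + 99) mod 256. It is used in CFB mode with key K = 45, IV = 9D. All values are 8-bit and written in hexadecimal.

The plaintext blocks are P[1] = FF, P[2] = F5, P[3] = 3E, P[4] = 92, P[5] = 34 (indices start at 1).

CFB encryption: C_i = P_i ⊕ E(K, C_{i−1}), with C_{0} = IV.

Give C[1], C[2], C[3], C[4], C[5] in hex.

C[1] = 8E, C[2] = 91, C[3] = 53, C[4] = 3D, C[5] = 25

C[1]: E(K, 9D) = 71; FF ⊕ 71 = 8E.
C[2]: E(K, 8E) = 64; F5 ⊕ 64 = 91.
C[3]: E(K, 91) = 6D; 3E ⊕ 6D = 53.
C[4]: E(K, 53) = AF; 92 ⊕ AF = 3D.
C[5]: E(K, 3D) = 11; 34 ⊕ 11 = 25.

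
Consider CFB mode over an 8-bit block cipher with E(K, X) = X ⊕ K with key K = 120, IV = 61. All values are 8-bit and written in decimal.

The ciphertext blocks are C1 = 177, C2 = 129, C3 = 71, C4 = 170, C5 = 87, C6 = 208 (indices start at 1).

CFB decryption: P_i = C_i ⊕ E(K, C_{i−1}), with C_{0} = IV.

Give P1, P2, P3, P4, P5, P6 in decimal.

P1 = 244, P2 = 72, P3 = 190, P4 = 149, P5 = 133, P6 = 255

P1: E(K, 61) = 69; 177 ⊕ 69 = 244.
P2: E(K, 177) = 201; 129 ⊕ 201 = 72.
P3: E(K, 129) = 249; 71 ⊕ 249 = 190.
P4: E(K, 71) = 63; 170 ⊕ 63 = 149.
P5: E(K, 170) = 210; 87 ⊕ 210 = 133.
P6: E(K, 87) = 47; 208 ⊕ 47 = 255.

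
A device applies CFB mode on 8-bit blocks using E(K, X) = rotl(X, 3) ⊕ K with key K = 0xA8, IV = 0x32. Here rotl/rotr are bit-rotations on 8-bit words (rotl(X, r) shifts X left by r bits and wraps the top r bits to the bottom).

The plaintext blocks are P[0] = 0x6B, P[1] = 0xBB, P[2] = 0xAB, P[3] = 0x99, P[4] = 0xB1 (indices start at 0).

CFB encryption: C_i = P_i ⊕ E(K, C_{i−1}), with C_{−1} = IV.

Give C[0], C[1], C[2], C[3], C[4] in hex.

C[0]: E(K, 0x32) = 0x39; 0x6B ⊕ 0x39 = 0x52.
C[1]: E(K, 0x52) = 0x3A; 0xBB ⊕ 0x3A = 0x81.
C[2]: E(K, 0x81) = 0xA4; 0xAB ⊕ 0xA4 = 0x0F.
C[3]: E(K, 0x0F) = 0xD0; 0x99 ⊕ 0xD0 = 0x49.
C[4]: E(K, 0x49) = 0xE2; 0xB1 ⊕ 0xE2 = 0x53.

C[0] = 0x52, C[1] = 0x81, C[2] = 0x0F, C[3] = 0x49, C[4] = 0x53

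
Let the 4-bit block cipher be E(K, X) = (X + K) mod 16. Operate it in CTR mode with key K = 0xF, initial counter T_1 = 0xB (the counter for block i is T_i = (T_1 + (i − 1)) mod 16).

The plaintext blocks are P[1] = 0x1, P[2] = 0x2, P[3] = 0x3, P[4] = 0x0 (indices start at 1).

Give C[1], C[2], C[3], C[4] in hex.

C[1] = 0xB, C[2] = 0x9, C[3] = 0xF, C[4] = 0xD

CTR encryption: S_i = E(K, T_i) where T_i is the counter for block i; C_i = P_i ⊕ S_i.
C[1]: T = 0xB, S = E(K, T) = 0xA; 0x1 ⊕ 0xA = 0xB.
C[2]: T = 0xC, S = E(K, T) = 0xB; 0x2 ⊕ 0xB = 0x9.
C[3]: T = 0xD, S = E(K, T) = 0xC; 0x3 ⊕ 0xC = 0xF.
C[4]: T = 0xE, S = E(K, T) = 0xD; 0x0 ⊕ 0xD = 0xD.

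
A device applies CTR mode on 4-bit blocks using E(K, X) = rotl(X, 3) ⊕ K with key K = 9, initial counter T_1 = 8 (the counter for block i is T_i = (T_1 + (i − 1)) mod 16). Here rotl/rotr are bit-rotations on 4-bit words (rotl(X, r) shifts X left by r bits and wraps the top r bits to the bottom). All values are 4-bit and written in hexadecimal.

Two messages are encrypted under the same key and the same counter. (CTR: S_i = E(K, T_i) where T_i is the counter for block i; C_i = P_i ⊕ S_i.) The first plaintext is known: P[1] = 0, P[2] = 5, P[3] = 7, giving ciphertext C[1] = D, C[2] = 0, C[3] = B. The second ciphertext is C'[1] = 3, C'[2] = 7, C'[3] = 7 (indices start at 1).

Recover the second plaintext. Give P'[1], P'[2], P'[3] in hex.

In CTR with a reused counter, both messages share the same keystream S_i, so C_i ⊕ C'_i = P_i ⊕ P'_i and thus P'_i = P_i ⊕ C_i ⊕ C'_i.
P'[1]: 0 ⊕ D ⊕ 3 = E.
P'[2]: 5 ⊕ 0 ⊕ 7 = 2.
P'[3]: 7 ⊕ B ⊕ 7 = B.

P'[1] = E, P'[2] = 2, P'[3] = B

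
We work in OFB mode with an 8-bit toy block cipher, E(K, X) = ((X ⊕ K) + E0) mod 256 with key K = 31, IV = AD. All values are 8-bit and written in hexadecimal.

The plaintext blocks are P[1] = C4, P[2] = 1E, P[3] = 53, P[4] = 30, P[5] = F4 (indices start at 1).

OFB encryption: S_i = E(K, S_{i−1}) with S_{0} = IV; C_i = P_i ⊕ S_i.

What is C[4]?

C[1]: S = E(K, AD) = 7C; C4 ⊕ 7C = B8.
C[2]: S = E(K, 7C) = 2D; 1E ⊕ 2D = 33.
C[3]: S = E(K, 2D) = FC; 53 ⊕ FC = AF.
C[4]: S = E(K, FC) = AD; 30 ⊕ AD = 9D.

C[4] = 9D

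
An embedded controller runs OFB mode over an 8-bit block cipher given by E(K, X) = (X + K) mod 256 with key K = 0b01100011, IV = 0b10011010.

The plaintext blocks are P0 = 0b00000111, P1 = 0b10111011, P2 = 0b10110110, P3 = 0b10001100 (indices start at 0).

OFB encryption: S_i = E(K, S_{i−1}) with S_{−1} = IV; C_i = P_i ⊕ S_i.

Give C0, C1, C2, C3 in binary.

C0 = 0b11111010, C1 = 0b11011011, C2 = 0b01110101, C3 = 0b10101010

C0: S = E(K, 0b10011010) = 0b11111101; 0b00000111 ⊕ 0b11111101 = 0b11111010.
C1: S = E(K, 0b11111101) = 0b01100000; 0b10111011 ⊕ 0b01100000 = 0b11011011.
C2: S = E(K, 0b01100000) = 0b11000011; 0b10110110 ⊕ 0b11000011 = 0b01110101.
C3: S = E(K, 0b11000011) = 0b00100110; 0b10001100 ⊕ 0b00100110 = 0b10101010.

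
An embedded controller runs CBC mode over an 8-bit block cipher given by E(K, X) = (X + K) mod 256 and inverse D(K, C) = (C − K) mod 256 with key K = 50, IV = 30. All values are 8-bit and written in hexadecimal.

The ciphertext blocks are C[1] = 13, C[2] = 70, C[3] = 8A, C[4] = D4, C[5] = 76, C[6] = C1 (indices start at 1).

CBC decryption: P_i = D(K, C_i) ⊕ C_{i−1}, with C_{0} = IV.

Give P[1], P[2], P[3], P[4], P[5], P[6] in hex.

P[1]: D(K, 13) = C3; C3 ⊕ 30 = F3.
P[2]: D(K, 70) = 20; 20 ⊕ 13 = 33.
P[3]: D(K, 8A) = 3A; 3A ⊕ 70 = 4A.
P[4]: D(K, D4) = 84; 84 ⊕ 8A = 0E.
P[5]: D(K, 76) = 26; 26 ⊕ D4 = F2.
P[6]: D(K, C1) = 71; 71 ⊕ 76 = 07.

P[1] = F3, P[2] = 33, P[3] = 4A, P[4] = 0E, P[5] = F2, P[6] = 07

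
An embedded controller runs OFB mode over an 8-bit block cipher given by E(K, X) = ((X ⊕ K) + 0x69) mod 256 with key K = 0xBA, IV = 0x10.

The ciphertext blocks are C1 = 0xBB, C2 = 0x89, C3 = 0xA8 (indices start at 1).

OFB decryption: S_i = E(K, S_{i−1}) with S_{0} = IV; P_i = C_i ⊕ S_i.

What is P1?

P1 = 0xA8

P1: S = E(K, 0x10) = 0x13; 0xBB ⊕ 0x13 = 0xA8.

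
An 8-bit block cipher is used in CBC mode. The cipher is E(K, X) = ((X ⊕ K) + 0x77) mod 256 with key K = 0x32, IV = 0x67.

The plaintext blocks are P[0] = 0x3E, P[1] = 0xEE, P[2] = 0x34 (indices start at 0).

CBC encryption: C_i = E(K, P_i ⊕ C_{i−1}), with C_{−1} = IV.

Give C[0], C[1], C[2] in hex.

C[0]: P[0] ⊕ 0x67 = 0x59; E(K, 0x59) = 0xE2.
C[1]: P[1] ⊕ 0xE2 = 0x0C; E(K, 0x0C) = 0xB5.
C[2]: P[2] ⊕ 0xB5 = 0x81; E(K, 0x81) = 0x2A.

C[0] = 0xE2, C[1] = 0xB5, C[2] = 0x2A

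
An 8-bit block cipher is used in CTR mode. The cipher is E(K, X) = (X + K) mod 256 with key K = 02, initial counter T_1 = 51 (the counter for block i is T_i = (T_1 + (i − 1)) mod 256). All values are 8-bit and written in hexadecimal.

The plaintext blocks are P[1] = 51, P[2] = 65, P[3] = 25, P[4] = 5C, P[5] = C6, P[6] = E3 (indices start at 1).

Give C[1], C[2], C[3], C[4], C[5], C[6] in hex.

CTR encryption: S_i = E(K, T_i) where T_i is the counter for block i; C_i = P_i ⊕ S_i.
C[1]: T = 51, S = E(K, T) = 53; 51 ⊕ 53 = 02.
C[2]: T = 52, S = E(K, T) = 54; 65 ⊕ 54 = 31.
C[3]: T = 53, S = E(K, T) = 55; 25 ⊕ 55 = 70.
C[4]: T = 54, S = E(K, T) = 56; 5C ⊕ 56 = 0A.
C[5]: T = 55, S = E(K, T) = 57; C6 ⊕ 57 = 91.
C[6]: T = 56, S = E(K, T) = 58; E3 ⊕ 58 = BB.

C[1] = 02, C[2] = 31, C[3] = 70, C[4] = 0A, C[5] = 91, C[6] = BB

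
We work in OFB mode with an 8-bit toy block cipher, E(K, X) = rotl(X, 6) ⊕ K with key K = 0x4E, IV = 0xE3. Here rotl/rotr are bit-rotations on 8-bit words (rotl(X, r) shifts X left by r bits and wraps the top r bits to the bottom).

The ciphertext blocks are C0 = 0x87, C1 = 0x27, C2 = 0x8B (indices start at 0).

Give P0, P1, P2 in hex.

OFB decryption: S_i = E(K, S_{i−1}) with S_{−1} = IV; P_i = C_i ⊕ S_i.
P0: S = E(K, 0xE3) = 0xB6; 0x87 ⊕ 0xB6 = 0x31.
P1: S = E(K, 0xB6) = 0xE3; 0x27 ⊕ 0xE3 = 0xC4.
P2: S = E(K, 0xE3) = 0xB6; 0x8B ⊕ 0xB6 = 0x3D.

P0 = 0x31, P1 = 0xC4, P2 = 0x3D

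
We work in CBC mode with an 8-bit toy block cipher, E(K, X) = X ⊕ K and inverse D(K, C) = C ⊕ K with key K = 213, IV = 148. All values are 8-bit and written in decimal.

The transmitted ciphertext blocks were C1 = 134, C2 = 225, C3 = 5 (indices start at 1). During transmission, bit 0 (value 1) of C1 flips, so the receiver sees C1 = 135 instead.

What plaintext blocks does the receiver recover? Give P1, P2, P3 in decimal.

P1 = 198, P2 = 179, P3 = 49

CBC decryption: P_i = D(K, C_i) ⊕ C_{i−1}, with C_{0} = IV.
Only C1 changed, to 135. In CBC, a change in C_i garbles P_i and flips the same bit in P_{i+1}. Decrypting the received ciphertext:
P1: D(K, 135) = 82; 82 ⊕ 148 = 198.
P2: D(K, 225) = 52; 52 ⊕ 135 = 179.
P3: D(K, 5) = 208; 208 ⊕ 225 = 49.
Blocks that differ from the original plaintext: P1, P2.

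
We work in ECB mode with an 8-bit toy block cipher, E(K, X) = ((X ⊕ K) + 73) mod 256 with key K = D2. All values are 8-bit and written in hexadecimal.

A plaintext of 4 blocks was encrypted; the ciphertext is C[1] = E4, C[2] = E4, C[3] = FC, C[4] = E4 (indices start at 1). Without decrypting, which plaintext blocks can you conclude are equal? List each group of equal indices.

P[1] = P[2] = P[4]

ECB encrypts each block independently with the same key, so equal ciphertext blocks imply equal plaintext blocks.
C[1] = C[2] = C[4] = E4, so P[1] = P[2] = P[4].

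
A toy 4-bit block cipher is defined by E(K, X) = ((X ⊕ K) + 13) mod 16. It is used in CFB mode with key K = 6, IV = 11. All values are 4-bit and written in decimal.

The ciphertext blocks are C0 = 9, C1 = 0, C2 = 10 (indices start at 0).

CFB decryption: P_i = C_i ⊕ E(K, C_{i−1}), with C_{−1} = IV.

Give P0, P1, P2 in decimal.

P0 = 3, P1 = 12, P2 = 9

P0: E(K, 11) = 10; 9 ⊕ 10 = 3.
P1: E(K, 9) = 12; 0 ⊕ 12 = 12.
P2: E(K, 0) = 3; 10 ⊕ 3 = 9.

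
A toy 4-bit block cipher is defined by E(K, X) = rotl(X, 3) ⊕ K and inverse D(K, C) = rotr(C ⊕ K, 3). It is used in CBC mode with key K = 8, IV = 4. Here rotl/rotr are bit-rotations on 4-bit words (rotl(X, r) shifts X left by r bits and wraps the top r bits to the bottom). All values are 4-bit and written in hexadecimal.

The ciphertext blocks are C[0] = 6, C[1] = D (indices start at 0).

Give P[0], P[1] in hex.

P[0] = 9, P[1] = C

CBC decryption: P_i = D(K, C_i) ⊕ C_{i−1}, with C_{−1} = IV.
P[0]: D(K, 6) = D; D ⊕ 4 = 9.
P[1]: D(K, D) = A; A ⊕ 6 = C.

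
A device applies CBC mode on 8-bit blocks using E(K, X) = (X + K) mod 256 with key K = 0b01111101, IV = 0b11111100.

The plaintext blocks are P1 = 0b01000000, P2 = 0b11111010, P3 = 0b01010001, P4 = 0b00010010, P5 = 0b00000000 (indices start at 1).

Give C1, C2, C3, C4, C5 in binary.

C1 = 0b00111001, C2 = 0b01000000, C3 = 0b10001110, C4 = 0b00011001, C5 = 0b10010110

CBC encryption: C_i = E(K, P_i ⊕ C_{i−1}), with C_{0} = IV.
C1: P1 ⊕ 0b11111100 = 0b10111100; E(K, 0b10111100) = 0b00111001.
C2: P2 ⊕ 0b00111001 = 0b11000011; E(K, 0b11000011) = 0b01000000.
C3: P3 ⊕ 0b01000000 = 0b00010001; E(K, 0b00010001) = 0b10001110.
C4: P4 ⊕ 0b10001110 = 0b10011100; E(K, 0b10011100) = 0b00011001.
C5: P5 ⊕ 0b00011001 = 0b00011001; E(K, 0b00011001) = 0b10010110.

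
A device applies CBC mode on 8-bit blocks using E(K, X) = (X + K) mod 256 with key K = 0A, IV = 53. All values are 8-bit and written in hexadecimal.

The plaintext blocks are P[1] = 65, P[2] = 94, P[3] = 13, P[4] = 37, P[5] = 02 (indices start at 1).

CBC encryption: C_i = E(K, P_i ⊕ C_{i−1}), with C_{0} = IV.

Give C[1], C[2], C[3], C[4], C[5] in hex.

C[1]: P[1] ⊕ 53 = 36; E(K, 36) = 40.
C[2]: P[2] ⊕ 40 = D4; E(K, D4) = DE.
C[3]: P[3] ⊕ DE = CD; E(K, CD) = D7.
C[4]: P[4] ⊕ D7 = E0; E(K, E0) = EA.
C[5]: P[5] ⊕ EA = E8; E(K, E8) = F2.

C[1] = 40, C[2] = DE, C[3] = D7, C[4] = EA, C[5] = F2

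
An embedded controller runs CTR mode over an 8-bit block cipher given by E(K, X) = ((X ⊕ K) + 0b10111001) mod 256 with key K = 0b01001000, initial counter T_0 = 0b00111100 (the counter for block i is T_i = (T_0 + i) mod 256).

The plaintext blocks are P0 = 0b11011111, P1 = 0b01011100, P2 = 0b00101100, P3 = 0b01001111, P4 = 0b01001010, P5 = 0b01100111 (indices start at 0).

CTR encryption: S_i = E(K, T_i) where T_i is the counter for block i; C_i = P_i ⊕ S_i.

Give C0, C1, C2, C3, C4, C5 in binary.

C0 = 0b11110010, C1 = 0b01110010, C2 = 0b00000011, C3 = 0b01111111, C4 = 0b10001011, C5 = 0b10100101

C0: T = 0b00111100, S = E(K, T) = 0b00101101; 0b11011111 ⊕ 0b00101101 = 0b11110010.
C1: T = 0b00111101, S = E(K, T) = 0b00101110; 0b01011100 ⊕ 0b00101110 = 0b01110010.
C2: T = 0b00111110, S = E(K, T) = 0b00101111; 0b00101100 ⊕ 0b00101111 = 0b00000011.
C3: T = 0b00111111, S = E(K, T) = 0b00110000; 0b01001111 ⊕ 0b00110000 = 0b01111111.
C4: T = 0b01000000, S = E(K, T) = 0b11000001; 0b01001010 ⊕ 0b11000001 = 0b10001011.
C5: T = 0b01000001, S = E(K, T) = 0b11000010; 0b01100111 ⊕ 0b11000010 = 0b10100101.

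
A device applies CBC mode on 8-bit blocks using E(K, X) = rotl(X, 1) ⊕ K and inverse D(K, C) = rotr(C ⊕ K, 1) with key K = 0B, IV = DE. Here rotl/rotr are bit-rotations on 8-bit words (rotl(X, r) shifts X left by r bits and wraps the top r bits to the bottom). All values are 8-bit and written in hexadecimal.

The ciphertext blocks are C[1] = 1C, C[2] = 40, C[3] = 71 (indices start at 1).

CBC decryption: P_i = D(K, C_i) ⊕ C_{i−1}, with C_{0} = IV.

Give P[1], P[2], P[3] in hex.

P[1]: D(K, 1C) = 8B; 8B ⊕ DE = 55.
P[2]: D(K, 40) = A5; A5 ⊕ 1C = B9.
P[3]: D(K, 71) = 3D; 3D ⊕ 40 = 7D.

P[1] = 55, P[2] = B9, P[3] = 7D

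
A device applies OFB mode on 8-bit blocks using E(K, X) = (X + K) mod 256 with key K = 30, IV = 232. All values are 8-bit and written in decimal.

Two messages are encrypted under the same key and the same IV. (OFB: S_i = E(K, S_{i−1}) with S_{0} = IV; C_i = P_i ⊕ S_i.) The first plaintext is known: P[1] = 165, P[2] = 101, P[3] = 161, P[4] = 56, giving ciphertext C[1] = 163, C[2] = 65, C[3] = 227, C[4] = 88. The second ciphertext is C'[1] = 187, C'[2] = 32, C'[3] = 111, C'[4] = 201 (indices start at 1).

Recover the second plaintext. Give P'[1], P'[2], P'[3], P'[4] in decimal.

P'[1] = 189, P'[2] = 4, P'[3] = 45, P'[4] = 169

In OFB with a reused IV, both messages share the same keystream S_i, so C_i ⊕ C'_i = P_i ⊕ P'_i and thus P'_i = P_i ⊕ C_i ⊕ C'_i.
P'[1]: 165 ⊕ 163 ⊕ 187 = 189.
P'[2]: 101 ⊕ 65 ⊕ 32 = 4.
P'[3]: 161 ⊕ 227 ⊕ 111 = 45.
P'[4]: 56 ⊕ 88 ⊕ 201 = 169.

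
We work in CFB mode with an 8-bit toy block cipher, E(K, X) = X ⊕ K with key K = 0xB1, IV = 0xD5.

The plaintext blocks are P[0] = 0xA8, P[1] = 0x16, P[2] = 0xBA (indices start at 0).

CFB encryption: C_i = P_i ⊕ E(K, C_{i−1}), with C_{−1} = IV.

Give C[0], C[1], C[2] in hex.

C[0]: E(K, 0xD5) = 0x64; 0xA8 ⊕ 0x64 = 0xCC.
C[1]: E(K, 0xCC) = 0x7D; 0x16 ⊕ 0x7D = 0x6B.
C[2]: E(K, 0x6B) = 0xDA; 0xBA ⊕ 0xDA = 0x60.

C[0] = 0xCC, C[1] = 0x6B, C[2] = 0x60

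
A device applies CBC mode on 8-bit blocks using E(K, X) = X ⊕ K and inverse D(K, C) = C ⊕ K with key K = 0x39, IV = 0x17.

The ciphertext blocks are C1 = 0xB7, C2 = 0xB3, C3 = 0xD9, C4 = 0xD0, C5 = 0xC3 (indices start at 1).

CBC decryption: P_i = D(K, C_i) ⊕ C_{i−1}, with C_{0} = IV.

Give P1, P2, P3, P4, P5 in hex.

P1 = 0x99, P2 = 0x3D, P3 = 0x53, P4 = 0x30, P5 = 0x2A

P1: D(K, 0xB7) = 0x8E; 0x8E ⊕ 0x17 = 0x99.
P2: D(K, 0xB3) = 0x8A; 0x8A ⊕ 0xB7 = 0x3D.
P3: D(K, 0xD9) = 0xE0; 0xE0 ⊕ 0xB3 = 0x53.
P4: D(K, 0xD0) = 0xE9; 0xE9 ⊕ 0xD9 = 0x30.
P5: D(K, 0xC3) = 0xFA; 0xFA ⊕ 0xD0 = 0x2A.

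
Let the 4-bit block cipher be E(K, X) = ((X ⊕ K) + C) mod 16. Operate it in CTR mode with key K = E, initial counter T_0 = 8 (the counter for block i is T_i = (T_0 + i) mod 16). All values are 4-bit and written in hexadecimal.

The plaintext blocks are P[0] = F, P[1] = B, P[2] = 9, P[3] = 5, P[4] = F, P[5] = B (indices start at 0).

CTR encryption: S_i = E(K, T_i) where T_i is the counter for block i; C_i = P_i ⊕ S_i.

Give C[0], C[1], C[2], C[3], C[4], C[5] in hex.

C[0] = D, C[1] = 8, C[2] = 9, C[3] = 4, C[4] = 1, C[5] = 4

C[0]: T = 8, S = E(K, T) = 2; F ⊕ 2 = D.
C[1]: T = 9, S = E(K, T) = 3; B ⊕ 3 = 8.
C[2]: T = A, S = E(K, T) = 0; 9 ⊕ 0 = 9.
C[3]: T = B, S = E(K, T) = 1; 5 ⊕ 1 = 4.
C[4]: T = C, S = E(K, T) = E; F ⊕ E = 1.
C[5]: T = D, S = E(K, T) = F; B ⊕ F = 4.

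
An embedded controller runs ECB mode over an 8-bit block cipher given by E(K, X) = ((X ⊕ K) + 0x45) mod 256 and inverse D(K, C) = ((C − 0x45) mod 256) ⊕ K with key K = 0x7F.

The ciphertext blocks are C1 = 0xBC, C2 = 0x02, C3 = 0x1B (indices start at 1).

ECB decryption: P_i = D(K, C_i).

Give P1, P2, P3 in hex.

P1 = 0x08, P2 = 0xC2, P3 = 0xA9

P1: D(K, 0xBC) = 0x08.
P2: D(K, 0x02) = 0xC2.
P3: D(K, 0x1B) = 0xA9.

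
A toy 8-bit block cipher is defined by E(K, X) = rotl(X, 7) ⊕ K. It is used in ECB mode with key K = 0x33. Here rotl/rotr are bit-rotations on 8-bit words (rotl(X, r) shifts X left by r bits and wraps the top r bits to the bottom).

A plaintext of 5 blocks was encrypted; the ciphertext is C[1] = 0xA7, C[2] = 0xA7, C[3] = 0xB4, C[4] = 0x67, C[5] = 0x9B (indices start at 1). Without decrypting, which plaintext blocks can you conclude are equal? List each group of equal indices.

P[1] = P[2]

ECB encrypts each block independently with the same key, so equal ciphertext blocks imply equal plaintext blocks.
C[1] = C[2] = 0xA7, so P[1] = P[2].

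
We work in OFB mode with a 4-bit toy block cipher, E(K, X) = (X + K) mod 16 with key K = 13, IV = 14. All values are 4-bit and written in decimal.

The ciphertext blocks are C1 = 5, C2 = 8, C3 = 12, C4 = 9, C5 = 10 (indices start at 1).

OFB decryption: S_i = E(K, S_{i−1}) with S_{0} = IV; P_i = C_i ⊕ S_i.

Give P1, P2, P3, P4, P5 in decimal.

P1: S = E(K, 14) = 11; 5 ⊕ 11 = 14.
P2: S = E(K, 11) = 8; 8 ⊕ 8 = 0.
P3: S = E(K, 8) = 5; 12 ⊕ 5 = 9.
P4: S = E(K, 5) = 2; 9 ⊕ 2 = 11.
P5: S = E(K, 2) = 15; 10 ⊕ 15 = 5.

P1 = 14, P2 = 0, P3 = 9, P4 = 11, P5 = 5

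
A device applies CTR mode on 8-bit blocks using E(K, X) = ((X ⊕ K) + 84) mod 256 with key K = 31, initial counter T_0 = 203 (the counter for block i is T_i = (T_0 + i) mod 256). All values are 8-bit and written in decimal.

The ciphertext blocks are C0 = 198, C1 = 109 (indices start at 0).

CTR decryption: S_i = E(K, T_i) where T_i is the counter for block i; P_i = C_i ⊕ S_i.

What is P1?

P1 = 74

P1: T = 204, S = E(K, T) = 39; 109 ⊕ 39 = 74.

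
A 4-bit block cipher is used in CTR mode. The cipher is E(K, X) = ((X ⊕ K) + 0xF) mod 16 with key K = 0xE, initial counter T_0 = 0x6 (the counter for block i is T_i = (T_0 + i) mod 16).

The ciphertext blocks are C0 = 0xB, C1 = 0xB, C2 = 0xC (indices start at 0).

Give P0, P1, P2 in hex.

P0 = 0xC, P1 = 0x3, P2 = 0x9

CTR decryption: S_i = E(K, T_i) where T_i is the counter for block i; P_i = C_i ⊕ S_i.
P0: T = 0x6, S = E(K, T) = 0x7; 0xB ⊕ 0x7 = 0xC.
P1: T = 0x7, S = E(K, T) = 0x8; 0xB ⊕ 0x8 = 0x3.
P2: T = 0x8, S = E(K, T) = 0x5; 0xC ⊕ 0x5 = 0x9.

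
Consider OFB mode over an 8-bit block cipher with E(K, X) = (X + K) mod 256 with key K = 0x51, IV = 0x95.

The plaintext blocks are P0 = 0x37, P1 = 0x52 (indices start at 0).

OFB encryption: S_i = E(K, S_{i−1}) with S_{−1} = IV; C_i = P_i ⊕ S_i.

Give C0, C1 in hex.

C0: S = E(K, 0x95) = 0xE6; 0x37 ⊕ 0xE6 = 0xD1.
C1: S = E(K, 0xE6) = 0x37; 0x52 ⊕ 0x37 = 0x65.

C0 = 0xD1, C1 = 0x65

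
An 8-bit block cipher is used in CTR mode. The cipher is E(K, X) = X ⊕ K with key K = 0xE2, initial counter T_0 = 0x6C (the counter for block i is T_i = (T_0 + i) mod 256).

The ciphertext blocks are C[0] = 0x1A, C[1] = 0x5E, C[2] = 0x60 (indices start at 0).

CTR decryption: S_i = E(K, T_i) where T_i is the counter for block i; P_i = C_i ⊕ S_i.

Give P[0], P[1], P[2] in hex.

P[0]: T = 0x6C, S = E(K, T) = 0x8E; 0x1A ⊕ 0x8E = 0x94.
P[1]: T = 0x6D, S = E(K, T) = 0x8F; 0x5E ⊕ 0x8F = 0xD1.
P[2]: T = 0x6E, S = E(K, T) = 0x8C; 0x60 ⊕ 0x8C = 0xEC.

P[0] = 0x94, P[1] = 0xD1, P[2] = 0xEC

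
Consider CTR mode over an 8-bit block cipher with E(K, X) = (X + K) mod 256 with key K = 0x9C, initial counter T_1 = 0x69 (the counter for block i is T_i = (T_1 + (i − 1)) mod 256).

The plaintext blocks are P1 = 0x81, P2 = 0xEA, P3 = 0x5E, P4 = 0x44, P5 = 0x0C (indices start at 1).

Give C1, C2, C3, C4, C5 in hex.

CTR encryption: S_i = E(K, T_i) where T_i is the counter for block i; C_i = P_i ⊕ S_i.
C1: T = 0x69, S = E(K, T) = 0x05; 0x81 ⊕ 0x05 = 0x84.
C2: T = 0x6A, S = E(K, T) = 0x06; 0xEA ⊕ 0x06 = 0xEC.
C3: T = 0x6B, S = E(K, T) = 0x07; 0x5E ⊕ 0x07 = 0x59.
C4: T = 0x6C, S = E(K, T) = 0x08; 0x44 ⊕ 0x08 = 0x4C.
C5: T = 0x6D, S = E(K, T) = 0x09; 0x0C ⊕ 0x09 = 0x05.

C1 = 0x84, C2 = 0xEC, C3 = 0x59, C4 = 0x4C, C5 = 0x05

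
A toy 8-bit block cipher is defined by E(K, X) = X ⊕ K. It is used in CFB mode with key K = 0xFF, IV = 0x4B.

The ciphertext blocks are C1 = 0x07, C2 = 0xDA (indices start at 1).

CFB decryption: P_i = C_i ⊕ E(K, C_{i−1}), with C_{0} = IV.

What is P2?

P2 = 0x22

P2: E(K, 0x07) = 0xF8; 0xDA ⊕ 0xF8 = 0x22.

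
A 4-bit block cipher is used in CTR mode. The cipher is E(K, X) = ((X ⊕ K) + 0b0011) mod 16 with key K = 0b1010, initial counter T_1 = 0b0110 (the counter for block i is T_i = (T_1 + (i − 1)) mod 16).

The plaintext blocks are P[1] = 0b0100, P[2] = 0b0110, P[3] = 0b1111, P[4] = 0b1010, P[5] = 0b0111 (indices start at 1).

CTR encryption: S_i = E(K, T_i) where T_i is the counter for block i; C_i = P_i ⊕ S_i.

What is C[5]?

C[1]: T = 0b0110, S = E(K, T) = 0b1111; 0b0100 ⊕ 0b1111 = 0b1011.
C[2]: T = 0b0111, S = E(K, T) = 0b0000; 0b0110 ⊕ 0b0000 = 0b0110.
C[3]: T = 0b1000, S = E(K, T) = 0b0101; 0b1111 ⊕ 0b0101 = 0b1010.
C[4]: T = 0b1001, S = E(K, T) = 0b0110; 0b1010 ⊕ 0b0110 = 0b1100.
C[5]: T = 0b1010, S = E(K, T) = 0b0011; 0b0111 ⊕ 0b0011 = 0b0100.

C[5] = 0b0100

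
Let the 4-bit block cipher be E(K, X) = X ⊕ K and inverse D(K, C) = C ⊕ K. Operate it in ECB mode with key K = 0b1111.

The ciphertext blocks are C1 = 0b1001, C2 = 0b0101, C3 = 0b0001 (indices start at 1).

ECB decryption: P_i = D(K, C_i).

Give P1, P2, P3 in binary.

P1 = 0b0110, P2 = 0b1010, P3 = 0b1110

P1: D(K, 0b1001) = 0b0110.
P2: D(K, 0b0101) = 0b1010.
P3: D(K, 0b0001) = 0b1110.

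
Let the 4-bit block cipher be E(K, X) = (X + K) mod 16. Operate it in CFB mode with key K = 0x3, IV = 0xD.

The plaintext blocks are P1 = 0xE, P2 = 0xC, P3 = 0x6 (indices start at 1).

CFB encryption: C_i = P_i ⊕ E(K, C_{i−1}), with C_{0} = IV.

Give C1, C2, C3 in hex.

C1 = 0xE, C2 = 0xD, C3 = 0x6

C1: E(K, 0xD) = 0x0; 0xE ⊕ 0x0 = 0xE.
C2: E(K, 0xE) = 0x1; 0xC ⊕ 0x1 = 0xD.
C3: E(K, 0xD) = 0x0; 0x6 ⊕ 0x0 = 0x6.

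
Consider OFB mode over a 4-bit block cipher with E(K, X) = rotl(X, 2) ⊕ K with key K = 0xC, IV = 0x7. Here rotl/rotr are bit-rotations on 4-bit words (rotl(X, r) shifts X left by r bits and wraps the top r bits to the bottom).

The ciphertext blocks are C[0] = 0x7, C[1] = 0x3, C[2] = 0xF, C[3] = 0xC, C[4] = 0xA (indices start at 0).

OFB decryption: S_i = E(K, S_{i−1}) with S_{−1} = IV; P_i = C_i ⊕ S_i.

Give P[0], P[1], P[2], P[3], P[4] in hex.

P[0]: S = E(K, 0x7) = 0x1; 0x7 ⊕ 0x1 = 0x6.
P[1]: S = E(K, 0x1) = 0x8; 0x3 ⊕ 0x8 = 0xB.
P[2]: S = E(K, 0x8) = 0xE; 0xF ⊕ 0xE = 0x1.
P[3]: S = E(K, 0xE) = 0x7; 0xC ⊕ 0x7 = 0xB.
P[4]: S = E(K, 0x7) = 0x1; 0xA ⊕ 0x1 = 0xB.

P[0] = 0x6, P[1] = 0xB, P[2] = 0x1, P[3] = 0xB, P[4] = 0xB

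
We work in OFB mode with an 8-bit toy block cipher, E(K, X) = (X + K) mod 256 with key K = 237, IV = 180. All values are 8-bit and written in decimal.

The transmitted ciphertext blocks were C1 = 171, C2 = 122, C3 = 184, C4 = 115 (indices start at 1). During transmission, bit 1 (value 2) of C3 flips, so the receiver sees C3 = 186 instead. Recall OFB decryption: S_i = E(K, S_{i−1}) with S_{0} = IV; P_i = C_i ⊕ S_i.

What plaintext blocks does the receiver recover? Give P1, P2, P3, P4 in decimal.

Only C3 changed, to 186. In OFB, a change in C_i flips the same bit in P_i only; the keystream is unaffected. Decrypting the received ciphertext:
P1: S = E(K, 180) = 161; 171 ⊕ 161 = 10.
P2: S = E(K, 161) = 142; 122 ⊕ 142 = 244.
P3: S = E(K, 142) = 123; 186 ⊕ 123 = 193.
P4: S = E(K, 123) = 104; 115 ⊕ 104 = 27.
Blocks that differ from the original plaintext: P3.

P1 = 10, P2 = 244, P3 = 193, P4 = 27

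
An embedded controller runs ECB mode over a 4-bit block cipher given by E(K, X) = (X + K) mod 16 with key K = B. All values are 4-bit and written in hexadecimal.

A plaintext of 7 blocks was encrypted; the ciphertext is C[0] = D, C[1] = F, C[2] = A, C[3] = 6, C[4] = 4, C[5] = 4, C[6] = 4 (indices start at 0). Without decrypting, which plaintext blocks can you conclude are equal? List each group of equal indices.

ECB encrypts each block independently with the same key, so equal ciphertext blocks imply equal plaintext blocks.
C[4] = C[5] = C[6] = 4, so P[4] = P[5] = P[6].

P[4] = P[5] = P[6]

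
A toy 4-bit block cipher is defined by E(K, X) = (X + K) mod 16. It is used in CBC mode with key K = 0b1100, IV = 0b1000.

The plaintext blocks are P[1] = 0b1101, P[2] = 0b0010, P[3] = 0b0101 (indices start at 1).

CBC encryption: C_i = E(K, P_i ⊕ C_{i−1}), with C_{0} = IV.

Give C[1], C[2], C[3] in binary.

C[1]: P[1] ⊕ 0b1000 = 0b0101; E(K, 0b0101) = 0b0001.
C[2]: P[2] ⊕ 0b0001 = 0b0011; E(K, 0b0011) = 0b1111.
C[3]: P[3] ⊕ 0b1111 = 0b1010; E(K, 0b1010) = 0b0110.

C[1] = 0b0001, C[2] = 0b1111, C[3] = 0b0110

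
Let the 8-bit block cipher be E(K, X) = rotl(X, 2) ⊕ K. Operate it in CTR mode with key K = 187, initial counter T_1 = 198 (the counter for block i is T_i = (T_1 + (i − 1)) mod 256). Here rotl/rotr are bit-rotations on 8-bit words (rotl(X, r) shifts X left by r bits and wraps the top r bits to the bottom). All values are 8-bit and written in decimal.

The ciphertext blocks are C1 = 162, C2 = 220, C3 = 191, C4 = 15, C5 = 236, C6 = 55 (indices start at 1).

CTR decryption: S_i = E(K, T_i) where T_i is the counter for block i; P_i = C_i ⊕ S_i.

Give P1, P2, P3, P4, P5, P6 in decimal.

P1: T = 198, S = E(K, T) = 160; 162 ⊕ 160 = 2.
P2: T = 199, S = E(K, T) = 164; 220 ⊕ 164 = 120.
P3: T = 200, S = E(K, T) = 152; 191 ⊕ 152 = 39.
P4: T = 201, S = E(K, T) = 156; 15 ⊕ 156 = 147.
P5: T = 202, S = E(K, T) = 144; 236 ⊕ 144 = 124.
P6: T = 203, S = E(K, T) = 148; 55 ⊕ 148 = 163.

P1 = 2, P2 = 120, P3 = 39, P4 = 147, P5 = 124, P6 = 163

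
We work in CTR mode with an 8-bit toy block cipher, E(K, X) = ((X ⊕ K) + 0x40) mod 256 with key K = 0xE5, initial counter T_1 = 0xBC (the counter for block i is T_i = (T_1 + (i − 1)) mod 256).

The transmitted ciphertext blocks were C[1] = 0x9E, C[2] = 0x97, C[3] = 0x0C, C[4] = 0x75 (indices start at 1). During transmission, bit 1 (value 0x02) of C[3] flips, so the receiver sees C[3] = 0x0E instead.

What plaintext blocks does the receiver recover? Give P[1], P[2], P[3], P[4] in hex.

P[1] = 0x07, P[2] = 0x0F, P[3] = 0x95, P[4] = 0xEF

CTR decryption: S_i = E(K, T_i) where T_i is the counter for block i; P_i = C_i ⊕ S_i.
Only C[3] changed, to 0x0E. In CTR, a change in C_i flips the same bit in P_i only; the keystream is unaffected. Decrypting the received ciphertext:
P[1]: T = 0xBC, S = E(K, T) = 0x99; 0x9E ⊕ 0x99 = 0x07.
P[2]: T = 0xBD, S = E(K, T) = 0x98; 0x97 ⊕ 0x98 = 0x0F.
P[3]: T = 0xBE, S = E(K, T) = 0x9B; 0x0E ⊕ 0x9B = 0x95.
P[4]: T = 0xBF, S = E(K, T) = 0x9A; 0x75 ⊕ 0x9A = 0xEF.
Blocks that differ from the original plaintext: P[3].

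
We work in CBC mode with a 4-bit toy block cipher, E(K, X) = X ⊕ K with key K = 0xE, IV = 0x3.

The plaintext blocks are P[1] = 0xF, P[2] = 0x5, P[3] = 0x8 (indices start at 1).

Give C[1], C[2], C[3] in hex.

C[1] = 0x2, C[2] = 0x9, C[3] = 0xF

CBC encryption: C_i = E(K, P_i ⊕ C_{i−1}), with C_{0} = IV.
C[1]: P[1] ⊕ 0x3 = 0xC; E(K, 0xC) = 0x2.
C[2]: P[2] ⊕ 0x2 = 0x7; E(K, 0x7) = 0x9.
C[3]: P[3] ⊕ 0x9 = 0x1; E(K, 0x1) = 0xF.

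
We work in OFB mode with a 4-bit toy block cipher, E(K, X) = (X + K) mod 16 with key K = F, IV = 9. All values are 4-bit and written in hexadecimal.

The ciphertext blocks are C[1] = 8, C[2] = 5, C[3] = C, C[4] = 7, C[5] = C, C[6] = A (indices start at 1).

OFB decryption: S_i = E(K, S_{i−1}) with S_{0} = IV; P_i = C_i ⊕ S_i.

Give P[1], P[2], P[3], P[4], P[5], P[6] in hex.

P[1] = 0, P[2] = 2, P[3] = A, P[4] = 2, P[5] = 8, P[6] = 9

P[1]: S = E(K, 9) = 8; 8 ⊕ 8 = 0.
P[2]: S = E(K, 8) = 7; 5 ⊕ 7 = 2.
P[3]: S = E(K, 7) = 6; C ⊕ 6 = A.
P[4]: S = E(K, 6) = 5; 7 ⊕ 5 = 2.
P[5]: S = E(K, 5) = 4; C ⊕ 4 = 8.
P[6]: S = E(K, 4) = 3; A ⊕ 3 = 9.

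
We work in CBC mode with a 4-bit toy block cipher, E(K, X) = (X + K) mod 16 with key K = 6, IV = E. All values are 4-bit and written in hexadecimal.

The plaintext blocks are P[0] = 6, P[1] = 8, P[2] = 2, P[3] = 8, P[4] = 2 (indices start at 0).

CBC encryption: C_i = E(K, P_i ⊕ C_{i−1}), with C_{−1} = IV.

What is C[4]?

C[0]: P[0] ⊕ E = 8; E(K, 8) = E.
C[1]: P[1] ⊕ E = 6; E(K, 6) = C.
C[2]: P[2] ⊕ C = E; E(K, E) = 4.
C[3]: P[3] ⊕ 4 = C; E(K, C) = 2.
C[4]: P[4] ⊕ 2 = 0; E(K, 0) = 6.

C[4] = 6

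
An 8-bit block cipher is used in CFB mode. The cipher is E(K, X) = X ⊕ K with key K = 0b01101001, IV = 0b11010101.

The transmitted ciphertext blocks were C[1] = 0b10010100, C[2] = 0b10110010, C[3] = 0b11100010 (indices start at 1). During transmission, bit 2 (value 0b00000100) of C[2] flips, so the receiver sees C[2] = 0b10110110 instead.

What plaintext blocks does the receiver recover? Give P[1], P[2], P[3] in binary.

P[1] = 0b00101000, P[2] = 0b01001011, P[3] = 0b00111101

CFB decryption: P_i = C_i ⊕ E(K, C_{i−1}), with C_{0} = IV.
Only C[2] changed, to 0b10110110. In CFB, a change in C_i flips the same bit in P_i and garbles P_{i+1}. Decrypting the received ciphertext:
P[1]: E(K, 0b11010101) = 0b10111100; 0b10010100 ⊕ 0b10111100 = 0b00101000.
P[2]: E(K, 0b10010100) = 0b11111101; 0b10110110 ⊕ 0b11111101 = 0b01001011.
P[3]: E(K, 0b10110110) = 0b11011111; 0b11100010 ⊕ 0b11011111 = 0b00111101.
Blocks that differ from the original plaintext: P[2], P[3].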